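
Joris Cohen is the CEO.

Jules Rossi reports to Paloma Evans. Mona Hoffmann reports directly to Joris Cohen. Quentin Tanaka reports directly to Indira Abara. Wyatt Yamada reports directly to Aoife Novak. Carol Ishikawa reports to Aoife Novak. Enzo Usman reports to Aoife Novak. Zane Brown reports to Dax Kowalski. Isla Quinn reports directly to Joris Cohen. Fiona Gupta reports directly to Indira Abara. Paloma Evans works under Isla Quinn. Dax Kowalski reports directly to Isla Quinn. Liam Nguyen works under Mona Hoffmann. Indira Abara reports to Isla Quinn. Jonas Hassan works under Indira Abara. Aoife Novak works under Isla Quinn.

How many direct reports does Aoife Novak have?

Aoife Novak directly manages Wyatt Yamada, Enzo Usman, Carol Ishikawa. That is 3 direct reports.

3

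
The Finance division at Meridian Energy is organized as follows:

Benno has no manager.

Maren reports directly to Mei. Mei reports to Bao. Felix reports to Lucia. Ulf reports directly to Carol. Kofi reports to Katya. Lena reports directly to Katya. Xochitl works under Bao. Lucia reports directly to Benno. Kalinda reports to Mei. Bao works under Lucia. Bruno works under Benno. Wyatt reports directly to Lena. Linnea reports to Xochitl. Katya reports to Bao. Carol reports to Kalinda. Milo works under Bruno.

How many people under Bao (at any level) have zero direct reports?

5

The people in Bao's organization with no one reporting to them are Wyatt, Kofi, Maren, Ulf, Linnea. That is 5.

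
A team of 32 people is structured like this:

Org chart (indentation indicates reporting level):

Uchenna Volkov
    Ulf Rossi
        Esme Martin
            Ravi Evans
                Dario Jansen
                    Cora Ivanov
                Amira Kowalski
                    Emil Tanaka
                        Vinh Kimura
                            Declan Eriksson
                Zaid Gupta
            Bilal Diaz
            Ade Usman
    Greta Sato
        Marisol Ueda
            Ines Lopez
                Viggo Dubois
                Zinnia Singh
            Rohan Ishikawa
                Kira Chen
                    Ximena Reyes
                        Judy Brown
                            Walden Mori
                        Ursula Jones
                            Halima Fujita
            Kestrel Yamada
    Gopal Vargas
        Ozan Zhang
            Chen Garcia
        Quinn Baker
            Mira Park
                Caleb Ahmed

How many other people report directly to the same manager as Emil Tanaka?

0

Emil Tanaka reports to Amira Kowalski, and Amira Kowalski has no other direct reports. Emil Tanaka has 0 peers.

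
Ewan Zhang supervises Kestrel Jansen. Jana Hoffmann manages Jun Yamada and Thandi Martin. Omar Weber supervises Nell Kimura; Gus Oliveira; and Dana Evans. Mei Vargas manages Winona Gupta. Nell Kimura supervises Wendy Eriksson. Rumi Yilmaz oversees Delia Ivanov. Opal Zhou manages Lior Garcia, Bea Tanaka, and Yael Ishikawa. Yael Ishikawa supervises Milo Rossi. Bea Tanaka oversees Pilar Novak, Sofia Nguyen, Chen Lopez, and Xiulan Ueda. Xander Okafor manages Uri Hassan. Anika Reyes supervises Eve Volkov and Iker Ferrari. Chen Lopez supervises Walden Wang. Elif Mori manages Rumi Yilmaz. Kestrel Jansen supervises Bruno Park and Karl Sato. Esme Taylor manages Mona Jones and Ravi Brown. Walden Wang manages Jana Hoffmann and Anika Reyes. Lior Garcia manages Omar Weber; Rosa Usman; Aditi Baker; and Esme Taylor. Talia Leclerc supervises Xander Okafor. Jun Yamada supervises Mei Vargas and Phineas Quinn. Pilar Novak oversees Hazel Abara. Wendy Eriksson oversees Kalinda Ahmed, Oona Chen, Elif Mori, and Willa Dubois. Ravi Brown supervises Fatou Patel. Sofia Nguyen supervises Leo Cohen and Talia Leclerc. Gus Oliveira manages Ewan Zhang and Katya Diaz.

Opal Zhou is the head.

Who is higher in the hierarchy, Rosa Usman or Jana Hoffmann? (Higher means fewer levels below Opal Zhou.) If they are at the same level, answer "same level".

Rosa Usman is 2 levels below Opal Zhou; Jana Hoffmann is 4. Rosa Usman is higher.

Rosa Usman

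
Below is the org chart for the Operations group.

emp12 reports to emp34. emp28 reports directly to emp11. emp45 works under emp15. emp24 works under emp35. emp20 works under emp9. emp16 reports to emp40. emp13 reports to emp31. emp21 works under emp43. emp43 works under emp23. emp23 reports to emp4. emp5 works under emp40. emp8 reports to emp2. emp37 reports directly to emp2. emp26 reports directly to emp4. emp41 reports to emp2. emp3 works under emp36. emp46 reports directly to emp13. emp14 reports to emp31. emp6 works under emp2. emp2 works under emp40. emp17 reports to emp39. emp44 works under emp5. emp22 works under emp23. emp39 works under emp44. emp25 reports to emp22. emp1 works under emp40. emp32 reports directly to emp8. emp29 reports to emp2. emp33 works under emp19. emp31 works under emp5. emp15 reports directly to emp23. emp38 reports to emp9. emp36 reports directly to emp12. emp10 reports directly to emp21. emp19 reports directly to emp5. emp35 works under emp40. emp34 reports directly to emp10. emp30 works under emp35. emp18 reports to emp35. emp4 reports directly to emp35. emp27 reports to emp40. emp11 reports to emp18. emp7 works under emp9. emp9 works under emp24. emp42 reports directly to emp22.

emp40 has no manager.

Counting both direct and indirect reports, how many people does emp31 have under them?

3

emp31 directly manages emp13, emp14. Under emp13: emp46 (1). emp14 has no reports. So emp31's organization is 2 direct reports plus everyone under them: 2 + 1 = 3.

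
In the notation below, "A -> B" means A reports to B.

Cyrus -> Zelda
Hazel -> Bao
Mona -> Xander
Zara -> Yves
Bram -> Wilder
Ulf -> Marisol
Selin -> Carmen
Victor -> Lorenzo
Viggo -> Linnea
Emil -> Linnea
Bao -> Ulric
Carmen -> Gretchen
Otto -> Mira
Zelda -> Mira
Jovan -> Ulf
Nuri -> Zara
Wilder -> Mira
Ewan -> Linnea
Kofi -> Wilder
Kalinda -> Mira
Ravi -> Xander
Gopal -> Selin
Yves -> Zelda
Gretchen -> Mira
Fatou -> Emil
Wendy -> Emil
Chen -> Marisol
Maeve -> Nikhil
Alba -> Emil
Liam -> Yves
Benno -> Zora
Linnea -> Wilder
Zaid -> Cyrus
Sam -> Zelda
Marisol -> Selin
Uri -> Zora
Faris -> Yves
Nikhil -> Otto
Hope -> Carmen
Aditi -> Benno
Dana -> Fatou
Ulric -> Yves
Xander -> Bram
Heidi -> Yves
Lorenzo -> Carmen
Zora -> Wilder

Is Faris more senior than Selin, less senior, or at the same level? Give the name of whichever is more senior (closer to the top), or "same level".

same level

Both Faris and Selin are 3 levels below Mira.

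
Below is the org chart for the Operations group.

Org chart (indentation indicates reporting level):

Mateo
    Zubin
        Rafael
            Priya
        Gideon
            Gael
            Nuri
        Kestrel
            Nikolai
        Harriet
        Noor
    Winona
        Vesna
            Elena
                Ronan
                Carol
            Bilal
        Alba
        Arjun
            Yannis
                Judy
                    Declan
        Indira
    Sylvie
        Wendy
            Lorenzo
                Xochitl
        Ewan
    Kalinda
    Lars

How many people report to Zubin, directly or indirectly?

Zubin directly manages Rafael, Gideon, Kestrel, Harriet, Noor. Under Rafael: Priya (1). Under Gideon: Nuri, Gael (2). Under Kestrel: Nikolai (1). Harriet has no reports. Noor has no reports. So Zubin's organization is 5 direct reports plus everyone under them: 2 + 3 + 2 + 1 + 1 = 9.

9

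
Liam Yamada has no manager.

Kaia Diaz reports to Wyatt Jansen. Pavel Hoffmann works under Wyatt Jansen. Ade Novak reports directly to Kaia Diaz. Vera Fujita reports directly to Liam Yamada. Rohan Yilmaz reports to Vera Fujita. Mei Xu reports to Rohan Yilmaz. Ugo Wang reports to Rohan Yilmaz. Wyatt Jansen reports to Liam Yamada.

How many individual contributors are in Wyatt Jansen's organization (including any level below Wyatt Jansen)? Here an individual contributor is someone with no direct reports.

The people in Wyatt Jansen's organization with no one reporting to them are Pavel Hoffmann, Ade Novak. That is 2.

2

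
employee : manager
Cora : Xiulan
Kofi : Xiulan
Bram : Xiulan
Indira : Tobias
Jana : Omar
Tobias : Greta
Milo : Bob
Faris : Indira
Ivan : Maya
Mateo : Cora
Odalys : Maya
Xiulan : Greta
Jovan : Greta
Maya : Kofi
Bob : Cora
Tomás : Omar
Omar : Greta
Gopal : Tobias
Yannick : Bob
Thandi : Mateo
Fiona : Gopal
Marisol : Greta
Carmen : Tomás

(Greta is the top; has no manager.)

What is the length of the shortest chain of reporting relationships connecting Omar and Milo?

5

Omar is 1 level below Greta, and Milo is 4 levels below Greta (their lowest common manager). The shortest path runs up from Omar to Greta and back down to Milo: 1 + 4 = 5 links.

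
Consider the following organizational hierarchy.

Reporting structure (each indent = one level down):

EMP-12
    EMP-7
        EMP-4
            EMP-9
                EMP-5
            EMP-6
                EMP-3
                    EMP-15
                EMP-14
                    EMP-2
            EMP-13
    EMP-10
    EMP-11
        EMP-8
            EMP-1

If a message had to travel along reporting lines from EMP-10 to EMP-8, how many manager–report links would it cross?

EMP-10 is 1 level below EMP-12, and EMP-8 is 2 levels below EMP-12 (their lowest common manager). The shortest path runs up from EMP-10 to EMP-12 and back down to EMP-8: 1 + 2 = 3 links.

3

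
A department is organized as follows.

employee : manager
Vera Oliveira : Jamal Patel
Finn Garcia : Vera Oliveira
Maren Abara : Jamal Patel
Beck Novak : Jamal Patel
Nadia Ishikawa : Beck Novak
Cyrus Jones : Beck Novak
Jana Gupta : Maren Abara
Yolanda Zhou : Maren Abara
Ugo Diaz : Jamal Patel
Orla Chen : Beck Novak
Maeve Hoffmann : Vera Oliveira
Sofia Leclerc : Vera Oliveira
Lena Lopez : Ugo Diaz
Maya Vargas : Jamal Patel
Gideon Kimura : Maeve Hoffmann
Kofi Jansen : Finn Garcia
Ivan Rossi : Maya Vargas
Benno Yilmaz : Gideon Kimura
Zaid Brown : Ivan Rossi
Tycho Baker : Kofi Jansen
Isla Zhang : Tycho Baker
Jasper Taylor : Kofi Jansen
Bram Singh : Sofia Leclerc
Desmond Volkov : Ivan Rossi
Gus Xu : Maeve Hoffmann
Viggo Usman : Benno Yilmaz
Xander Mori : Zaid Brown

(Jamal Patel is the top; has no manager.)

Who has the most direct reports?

Direct-report counts: Jamal Patel has 5; Maya Vargas has 1; Ivan Rossi has 2; Zaid Brown has 1; Ugo Diaz has 1; Beck Novak has 3; Maren Abara has 2; Vera Oliveira has 3; Sofia Leclerc has 1; Maeve Hoffmann has 2; Gideon Kimura has 1; Benno Yilmaz has 1; Finn Garcia has 1; Kofi Jansen has 2; Tycho Baker has 1. The largest is 5, held by Jamal Patel.

Jamal Patel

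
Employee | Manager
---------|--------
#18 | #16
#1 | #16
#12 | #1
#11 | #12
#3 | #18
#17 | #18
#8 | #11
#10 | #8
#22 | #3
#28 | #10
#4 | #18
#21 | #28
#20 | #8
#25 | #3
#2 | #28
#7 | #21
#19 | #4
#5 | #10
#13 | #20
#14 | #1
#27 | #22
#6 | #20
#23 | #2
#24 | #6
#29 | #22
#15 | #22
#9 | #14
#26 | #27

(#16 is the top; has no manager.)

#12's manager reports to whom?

#12 reports to #1, and #1 reports to #16. So #12's skip-level manager is #16.

#16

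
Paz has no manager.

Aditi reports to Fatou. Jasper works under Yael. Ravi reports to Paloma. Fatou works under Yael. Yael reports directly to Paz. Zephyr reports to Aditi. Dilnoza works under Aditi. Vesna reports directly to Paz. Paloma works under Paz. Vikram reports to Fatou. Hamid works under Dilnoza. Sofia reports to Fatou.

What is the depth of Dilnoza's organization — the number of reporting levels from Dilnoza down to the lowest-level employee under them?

The longest chain under Dilnoza runs Dilnoza → Hamid, which is 1 level below Dilnoza.

1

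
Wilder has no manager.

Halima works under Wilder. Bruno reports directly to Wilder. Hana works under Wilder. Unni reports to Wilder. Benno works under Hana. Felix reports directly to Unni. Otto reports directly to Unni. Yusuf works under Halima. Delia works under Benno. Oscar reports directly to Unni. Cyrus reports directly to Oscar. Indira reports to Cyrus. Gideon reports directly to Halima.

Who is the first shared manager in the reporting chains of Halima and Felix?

Halima's chain of managers is Wilder. Felix's chain of managers is Unni, Wilder. The first manager that appears in both chains is Wilder.

Wilder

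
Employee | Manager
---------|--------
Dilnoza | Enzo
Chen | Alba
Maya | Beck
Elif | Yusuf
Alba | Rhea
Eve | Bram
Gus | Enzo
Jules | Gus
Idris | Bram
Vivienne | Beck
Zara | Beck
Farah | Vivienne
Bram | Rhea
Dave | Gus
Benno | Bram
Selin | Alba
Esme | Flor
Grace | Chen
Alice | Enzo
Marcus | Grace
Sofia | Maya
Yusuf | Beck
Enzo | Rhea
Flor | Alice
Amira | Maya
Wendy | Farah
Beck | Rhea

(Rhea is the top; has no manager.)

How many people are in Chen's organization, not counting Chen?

2

Chen directly manages Grace. Under Grace: Marcus (1). That's 2 in total.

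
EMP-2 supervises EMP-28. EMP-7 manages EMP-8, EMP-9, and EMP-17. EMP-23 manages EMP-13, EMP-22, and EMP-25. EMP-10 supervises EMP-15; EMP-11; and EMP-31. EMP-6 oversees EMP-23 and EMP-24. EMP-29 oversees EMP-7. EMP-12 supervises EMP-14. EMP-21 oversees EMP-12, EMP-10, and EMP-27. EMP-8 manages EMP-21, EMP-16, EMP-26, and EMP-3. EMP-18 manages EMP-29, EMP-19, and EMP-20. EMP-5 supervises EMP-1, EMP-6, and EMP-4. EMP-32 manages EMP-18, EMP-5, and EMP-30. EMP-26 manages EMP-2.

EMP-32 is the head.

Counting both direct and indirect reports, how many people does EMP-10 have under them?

3

EMP-10 directly manages EMP-15, EMP-11, EMP-31. EMP-15 has no reports. EMP-11 has no reports. EMP-31 has no reports. So EMP-10's organization is 3 direct reports plus everyone under them: 1 + 1 + 1 = 3.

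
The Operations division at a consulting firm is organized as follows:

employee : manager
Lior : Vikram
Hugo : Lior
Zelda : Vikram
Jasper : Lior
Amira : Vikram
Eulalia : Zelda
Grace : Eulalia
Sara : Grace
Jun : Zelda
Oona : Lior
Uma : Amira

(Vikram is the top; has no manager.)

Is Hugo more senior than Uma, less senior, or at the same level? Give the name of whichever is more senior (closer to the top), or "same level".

same level

Both Hugo and Uma are 2 levels below Vikram.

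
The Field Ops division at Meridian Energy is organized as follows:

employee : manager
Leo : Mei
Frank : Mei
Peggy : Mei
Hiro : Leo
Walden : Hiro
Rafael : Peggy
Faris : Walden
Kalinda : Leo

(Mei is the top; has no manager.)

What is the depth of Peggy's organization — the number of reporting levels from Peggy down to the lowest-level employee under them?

1

The longest chain under Peggy runs Peggy → Rafael, which is 1 level below Peggy.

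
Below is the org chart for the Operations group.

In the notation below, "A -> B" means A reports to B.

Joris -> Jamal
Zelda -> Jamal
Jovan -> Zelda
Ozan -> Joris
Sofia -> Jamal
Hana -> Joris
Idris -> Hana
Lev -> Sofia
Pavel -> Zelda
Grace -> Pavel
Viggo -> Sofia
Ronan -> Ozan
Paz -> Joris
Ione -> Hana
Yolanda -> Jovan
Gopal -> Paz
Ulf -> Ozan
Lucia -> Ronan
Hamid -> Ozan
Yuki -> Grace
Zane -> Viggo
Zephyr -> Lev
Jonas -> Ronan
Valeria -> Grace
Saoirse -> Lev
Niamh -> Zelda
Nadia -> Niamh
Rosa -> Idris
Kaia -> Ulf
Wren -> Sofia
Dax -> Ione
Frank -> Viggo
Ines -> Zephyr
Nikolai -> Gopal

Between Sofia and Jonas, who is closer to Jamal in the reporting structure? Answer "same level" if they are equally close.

Sofia is 1 level below Jamal; Jonas is 4. Sofia is higher.

Sofia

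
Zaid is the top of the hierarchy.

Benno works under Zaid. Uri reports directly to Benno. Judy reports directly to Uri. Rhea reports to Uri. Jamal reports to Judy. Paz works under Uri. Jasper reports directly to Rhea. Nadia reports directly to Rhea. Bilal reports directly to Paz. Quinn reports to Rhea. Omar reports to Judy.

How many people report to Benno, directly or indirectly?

10

Benno directly manages Uri. Under Uri: Paz, Bilal, Rhea, Quinn, Nadia, Jasper, Judy, Omar, Jamal (9). That's 10 in total.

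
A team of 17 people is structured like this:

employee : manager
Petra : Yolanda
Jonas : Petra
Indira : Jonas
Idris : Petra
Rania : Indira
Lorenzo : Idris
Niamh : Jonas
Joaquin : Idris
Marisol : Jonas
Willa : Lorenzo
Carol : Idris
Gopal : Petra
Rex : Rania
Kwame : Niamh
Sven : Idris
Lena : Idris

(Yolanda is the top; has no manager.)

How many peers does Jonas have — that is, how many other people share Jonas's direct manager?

2

Jonas reports to Petra. Petra's other direct reports are Idris, Gopal — 2 peers.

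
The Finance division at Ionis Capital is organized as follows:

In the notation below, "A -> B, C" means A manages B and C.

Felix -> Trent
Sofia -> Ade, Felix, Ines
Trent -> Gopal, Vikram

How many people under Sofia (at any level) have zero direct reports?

4

The people in Sofia's organization with no one reporting to them are Ines, Vikram, Gopal, Ade. That is 4.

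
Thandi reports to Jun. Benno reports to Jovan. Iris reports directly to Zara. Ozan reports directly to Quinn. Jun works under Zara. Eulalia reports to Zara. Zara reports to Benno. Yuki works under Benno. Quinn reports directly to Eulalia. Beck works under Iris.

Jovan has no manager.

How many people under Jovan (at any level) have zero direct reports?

4

The people in Jovan's organization with no one reporting to them are Yuki, Thandi, Beck, Ozan. That is 4.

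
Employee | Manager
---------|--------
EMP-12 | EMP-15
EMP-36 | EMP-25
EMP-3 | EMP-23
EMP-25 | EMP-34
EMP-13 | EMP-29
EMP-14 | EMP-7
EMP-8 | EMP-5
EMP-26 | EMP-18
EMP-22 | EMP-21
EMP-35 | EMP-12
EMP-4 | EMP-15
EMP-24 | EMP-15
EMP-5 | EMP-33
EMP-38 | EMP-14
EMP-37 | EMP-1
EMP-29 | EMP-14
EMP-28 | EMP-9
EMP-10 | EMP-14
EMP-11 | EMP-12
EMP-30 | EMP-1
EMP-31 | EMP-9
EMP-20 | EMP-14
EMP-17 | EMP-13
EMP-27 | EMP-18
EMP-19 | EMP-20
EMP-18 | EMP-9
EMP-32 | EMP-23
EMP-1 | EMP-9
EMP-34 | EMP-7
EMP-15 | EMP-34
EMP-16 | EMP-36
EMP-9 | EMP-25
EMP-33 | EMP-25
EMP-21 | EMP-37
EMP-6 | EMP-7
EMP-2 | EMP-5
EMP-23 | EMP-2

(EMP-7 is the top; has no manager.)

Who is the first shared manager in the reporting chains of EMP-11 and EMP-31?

EMP-34

EMP-11's chain of managers is EMP-12, EMP-15, EMP-34, EMP-7. EMP-31's chain of managers is EMP-9, EMP-25, EMP-34, EMP-7. The first manager that appears in both chains is EMP-34.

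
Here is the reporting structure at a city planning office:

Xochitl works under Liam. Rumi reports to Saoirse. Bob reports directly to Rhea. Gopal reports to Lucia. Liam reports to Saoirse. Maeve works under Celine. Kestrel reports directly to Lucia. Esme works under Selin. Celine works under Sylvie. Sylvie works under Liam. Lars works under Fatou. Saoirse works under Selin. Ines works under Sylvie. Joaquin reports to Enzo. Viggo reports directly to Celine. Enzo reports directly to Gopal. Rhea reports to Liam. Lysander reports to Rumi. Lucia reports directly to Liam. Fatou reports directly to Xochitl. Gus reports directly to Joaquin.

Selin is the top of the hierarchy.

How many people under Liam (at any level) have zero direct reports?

7

The people in Liam's organization with no one reporting to them are Bob, Lars, Kestrel, Gus, Ines, Maeve, Viggo. That is 7.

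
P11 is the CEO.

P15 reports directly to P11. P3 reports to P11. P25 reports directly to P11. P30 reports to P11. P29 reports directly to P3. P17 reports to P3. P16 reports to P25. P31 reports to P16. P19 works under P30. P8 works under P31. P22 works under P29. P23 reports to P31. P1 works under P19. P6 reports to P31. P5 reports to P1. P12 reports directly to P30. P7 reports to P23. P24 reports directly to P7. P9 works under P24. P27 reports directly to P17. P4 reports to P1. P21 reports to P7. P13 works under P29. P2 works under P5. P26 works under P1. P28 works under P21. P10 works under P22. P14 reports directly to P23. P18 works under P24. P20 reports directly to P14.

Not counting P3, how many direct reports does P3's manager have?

3

P3 reports to P11. P11's other direct reports are P15, P25, P30 — 3 peers.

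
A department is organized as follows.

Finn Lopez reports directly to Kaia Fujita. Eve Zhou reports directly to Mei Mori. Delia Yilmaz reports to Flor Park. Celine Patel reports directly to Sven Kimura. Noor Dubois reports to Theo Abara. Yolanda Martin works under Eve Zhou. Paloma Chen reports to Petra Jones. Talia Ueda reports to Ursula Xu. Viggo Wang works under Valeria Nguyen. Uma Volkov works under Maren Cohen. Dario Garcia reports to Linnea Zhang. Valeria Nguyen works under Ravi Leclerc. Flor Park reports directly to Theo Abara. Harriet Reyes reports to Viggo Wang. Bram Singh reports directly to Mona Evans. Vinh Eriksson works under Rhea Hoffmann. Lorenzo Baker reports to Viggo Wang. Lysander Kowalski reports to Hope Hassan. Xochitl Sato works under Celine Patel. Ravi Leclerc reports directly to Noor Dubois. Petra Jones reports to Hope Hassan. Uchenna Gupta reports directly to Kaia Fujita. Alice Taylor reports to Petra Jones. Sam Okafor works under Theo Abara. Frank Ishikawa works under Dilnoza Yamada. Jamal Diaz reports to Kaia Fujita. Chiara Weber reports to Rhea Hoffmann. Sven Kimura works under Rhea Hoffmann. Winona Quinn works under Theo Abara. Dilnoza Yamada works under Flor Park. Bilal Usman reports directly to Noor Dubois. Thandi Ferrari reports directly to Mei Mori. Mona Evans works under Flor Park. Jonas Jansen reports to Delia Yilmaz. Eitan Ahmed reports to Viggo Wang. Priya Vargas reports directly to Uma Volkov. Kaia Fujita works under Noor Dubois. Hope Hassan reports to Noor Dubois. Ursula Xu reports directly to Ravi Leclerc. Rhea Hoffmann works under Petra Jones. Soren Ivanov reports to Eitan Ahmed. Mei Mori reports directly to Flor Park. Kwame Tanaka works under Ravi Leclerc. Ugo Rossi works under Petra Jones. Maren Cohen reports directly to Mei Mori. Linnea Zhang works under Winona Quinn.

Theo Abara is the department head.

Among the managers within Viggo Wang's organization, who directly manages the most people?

Direct-report counts within Viggo Wang's organization: Viggo Wang has 3; Eitan Ahmed has 1. The largest is 3, held by Viggo Wang.

Viggo Wang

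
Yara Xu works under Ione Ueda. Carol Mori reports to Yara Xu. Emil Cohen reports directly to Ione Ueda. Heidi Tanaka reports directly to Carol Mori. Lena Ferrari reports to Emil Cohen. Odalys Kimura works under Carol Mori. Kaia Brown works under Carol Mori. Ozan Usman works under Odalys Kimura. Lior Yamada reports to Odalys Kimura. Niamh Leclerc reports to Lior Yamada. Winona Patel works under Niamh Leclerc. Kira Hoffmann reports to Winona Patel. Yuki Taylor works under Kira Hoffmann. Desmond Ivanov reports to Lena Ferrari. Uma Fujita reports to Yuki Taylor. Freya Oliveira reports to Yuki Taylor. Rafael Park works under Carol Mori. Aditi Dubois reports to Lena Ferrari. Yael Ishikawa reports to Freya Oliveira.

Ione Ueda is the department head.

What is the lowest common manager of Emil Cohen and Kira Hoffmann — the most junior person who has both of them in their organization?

Ione Ueda

Emil Cohen's chain of managers is Ione Ueda. Kira Hoffmann's chain of managers is Winona Patel, Niamh Leclerc, Lior Yamada, Odalys Kimura, Carol Mori, Yara Xu, Ione Ueda. The first manager that appears in both chains is Ione Ueda.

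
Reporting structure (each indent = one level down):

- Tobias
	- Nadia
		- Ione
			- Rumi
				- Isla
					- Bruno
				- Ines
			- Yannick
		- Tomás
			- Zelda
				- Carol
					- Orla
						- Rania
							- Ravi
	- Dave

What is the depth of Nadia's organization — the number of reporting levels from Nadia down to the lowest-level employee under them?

The longest chain under Nadia runs Nadia → Tomás → Zelda → Carol → Orla → Rania → Ravi, which is 6 levels below Nadia.

6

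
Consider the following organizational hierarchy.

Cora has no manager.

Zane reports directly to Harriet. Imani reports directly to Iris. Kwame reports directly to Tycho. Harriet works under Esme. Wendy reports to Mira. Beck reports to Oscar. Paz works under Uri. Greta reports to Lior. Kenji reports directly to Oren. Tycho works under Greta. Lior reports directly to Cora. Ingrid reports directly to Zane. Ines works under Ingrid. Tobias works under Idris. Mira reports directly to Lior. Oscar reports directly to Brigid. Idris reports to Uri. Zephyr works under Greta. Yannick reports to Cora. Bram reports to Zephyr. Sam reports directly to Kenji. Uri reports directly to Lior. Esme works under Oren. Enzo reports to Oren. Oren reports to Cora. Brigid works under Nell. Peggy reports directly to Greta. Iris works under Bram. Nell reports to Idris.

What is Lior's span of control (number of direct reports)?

3

Lior directly manages Greta, Uri, Mira. That is 3 direct reports.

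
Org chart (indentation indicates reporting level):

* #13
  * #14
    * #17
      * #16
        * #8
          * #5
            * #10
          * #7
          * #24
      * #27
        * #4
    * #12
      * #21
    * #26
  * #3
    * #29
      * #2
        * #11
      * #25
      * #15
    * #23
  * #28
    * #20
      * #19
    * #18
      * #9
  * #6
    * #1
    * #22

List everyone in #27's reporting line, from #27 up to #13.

#27 reports to #17. #17 reports to #14. #14 reports to #13. #13 is at the top.

#27 -> #17 -> #14 -> #13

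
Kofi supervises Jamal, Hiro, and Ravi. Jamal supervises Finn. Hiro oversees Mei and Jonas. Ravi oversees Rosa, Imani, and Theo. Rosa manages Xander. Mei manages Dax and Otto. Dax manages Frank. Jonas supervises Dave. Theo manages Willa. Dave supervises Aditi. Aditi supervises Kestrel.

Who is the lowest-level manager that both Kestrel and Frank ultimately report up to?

Kestrel's chain of managers is Aditi, Dave, Jonas, Hiro, Kofi. Frank's chain of managers is Dax, Mei, Hiro, Kofi. The first manager that appears in both chains is Hiro.

Hiro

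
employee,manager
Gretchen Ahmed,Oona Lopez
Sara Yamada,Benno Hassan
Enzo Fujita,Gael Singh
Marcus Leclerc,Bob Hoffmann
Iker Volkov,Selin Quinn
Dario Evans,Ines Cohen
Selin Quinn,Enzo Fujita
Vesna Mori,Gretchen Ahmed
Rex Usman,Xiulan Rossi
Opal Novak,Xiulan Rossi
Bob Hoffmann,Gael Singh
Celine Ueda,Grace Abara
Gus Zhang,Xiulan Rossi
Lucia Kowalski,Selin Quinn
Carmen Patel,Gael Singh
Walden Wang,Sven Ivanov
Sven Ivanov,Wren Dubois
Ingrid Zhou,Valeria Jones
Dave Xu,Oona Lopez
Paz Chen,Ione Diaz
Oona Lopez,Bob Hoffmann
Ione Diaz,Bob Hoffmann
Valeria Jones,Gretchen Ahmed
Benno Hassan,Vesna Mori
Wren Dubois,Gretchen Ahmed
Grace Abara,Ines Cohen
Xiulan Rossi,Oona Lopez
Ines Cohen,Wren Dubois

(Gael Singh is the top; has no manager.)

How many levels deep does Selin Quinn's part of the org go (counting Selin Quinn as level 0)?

1

The longest chain under Selin Quinn runs Selin Quinn → Iker Volkov, which is 1 level below Selin Quinn.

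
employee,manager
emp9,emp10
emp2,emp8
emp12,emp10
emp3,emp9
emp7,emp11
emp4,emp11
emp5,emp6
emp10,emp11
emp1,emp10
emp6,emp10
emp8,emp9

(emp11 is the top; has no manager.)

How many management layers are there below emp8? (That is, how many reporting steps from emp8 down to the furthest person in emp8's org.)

1

The longest chain under emp8 runs emp8 → emp2, which is 1 level below emp8.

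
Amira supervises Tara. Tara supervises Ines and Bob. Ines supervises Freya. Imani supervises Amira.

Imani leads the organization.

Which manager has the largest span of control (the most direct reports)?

Direct-report counts: Imani has 1; Amira has 1; Tara has 2; Ines has 1. The largest is 2, held by Tara.

Tara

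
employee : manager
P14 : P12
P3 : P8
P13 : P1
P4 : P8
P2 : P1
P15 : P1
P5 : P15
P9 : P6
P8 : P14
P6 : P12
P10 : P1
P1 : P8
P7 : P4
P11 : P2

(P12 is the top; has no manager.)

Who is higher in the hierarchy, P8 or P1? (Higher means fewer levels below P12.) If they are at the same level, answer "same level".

P8

P8 is 2 levels below P12; P1 is 3. P8 is higher.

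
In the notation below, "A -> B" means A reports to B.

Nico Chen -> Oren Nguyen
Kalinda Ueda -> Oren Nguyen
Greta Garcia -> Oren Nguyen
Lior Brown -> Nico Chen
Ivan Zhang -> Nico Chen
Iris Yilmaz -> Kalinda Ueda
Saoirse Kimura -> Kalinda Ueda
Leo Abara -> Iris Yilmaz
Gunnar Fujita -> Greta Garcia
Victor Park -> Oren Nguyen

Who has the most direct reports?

Oren Nguyen

Direct-report counts: Oren Nguyen has 4; Greta Garcia has 1; Kalinda Ueda has 2; Iris Yilmaz has 1; Nico Chen has 2. The largest is 4, held by Oren Nguyen.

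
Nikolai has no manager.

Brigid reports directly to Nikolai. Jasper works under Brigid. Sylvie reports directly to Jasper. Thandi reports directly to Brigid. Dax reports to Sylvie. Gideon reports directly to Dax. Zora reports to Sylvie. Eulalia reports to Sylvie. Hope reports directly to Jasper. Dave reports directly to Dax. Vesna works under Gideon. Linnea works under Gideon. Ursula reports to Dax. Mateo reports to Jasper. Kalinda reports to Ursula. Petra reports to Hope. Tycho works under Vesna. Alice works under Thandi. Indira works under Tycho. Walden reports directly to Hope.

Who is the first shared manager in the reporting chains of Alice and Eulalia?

Brigid

Alice's chain of managers is Thandi, Brigid, Nikolai. Eulalia's chain of managers is Sylvie, Jasper, Brigid, Nikolai. The first manager that appears in both chains is Brigid.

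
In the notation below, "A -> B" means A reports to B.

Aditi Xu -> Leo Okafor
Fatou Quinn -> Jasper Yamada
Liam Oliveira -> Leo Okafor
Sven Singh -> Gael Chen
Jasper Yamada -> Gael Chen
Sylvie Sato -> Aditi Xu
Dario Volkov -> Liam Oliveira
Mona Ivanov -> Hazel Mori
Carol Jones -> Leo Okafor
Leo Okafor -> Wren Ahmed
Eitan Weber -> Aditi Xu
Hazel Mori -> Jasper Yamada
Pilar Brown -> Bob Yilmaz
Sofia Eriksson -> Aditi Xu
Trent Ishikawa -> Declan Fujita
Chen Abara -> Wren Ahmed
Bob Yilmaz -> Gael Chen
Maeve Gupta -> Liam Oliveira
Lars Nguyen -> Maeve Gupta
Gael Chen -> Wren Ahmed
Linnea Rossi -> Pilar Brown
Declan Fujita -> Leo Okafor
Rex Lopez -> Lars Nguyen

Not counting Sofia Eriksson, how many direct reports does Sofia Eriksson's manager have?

2

Sofia Eriksson reports to Aditi Xu. Aditi Xu's other direct reports are Sylvie Sato, Eitan Weber — 2 peers.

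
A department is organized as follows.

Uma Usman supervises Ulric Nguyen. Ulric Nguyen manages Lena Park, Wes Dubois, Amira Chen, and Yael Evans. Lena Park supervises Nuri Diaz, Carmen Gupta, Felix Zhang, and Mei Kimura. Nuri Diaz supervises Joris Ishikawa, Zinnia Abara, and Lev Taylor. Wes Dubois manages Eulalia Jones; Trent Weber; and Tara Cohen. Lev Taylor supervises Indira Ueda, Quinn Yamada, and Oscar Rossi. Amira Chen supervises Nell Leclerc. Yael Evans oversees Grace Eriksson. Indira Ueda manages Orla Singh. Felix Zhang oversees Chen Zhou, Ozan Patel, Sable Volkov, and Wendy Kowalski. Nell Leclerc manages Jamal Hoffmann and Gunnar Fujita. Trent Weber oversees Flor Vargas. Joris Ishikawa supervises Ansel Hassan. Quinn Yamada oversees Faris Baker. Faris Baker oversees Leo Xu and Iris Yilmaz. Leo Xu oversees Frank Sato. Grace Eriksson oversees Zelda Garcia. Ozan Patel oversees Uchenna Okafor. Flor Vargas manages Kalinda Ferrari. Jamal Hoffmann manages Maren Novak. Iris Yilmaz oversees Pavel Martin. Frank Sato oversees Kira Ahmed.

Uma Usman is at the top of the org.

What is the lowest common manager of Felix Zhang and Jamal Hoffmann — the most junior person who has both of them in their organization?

Ulric Nguyen

Felix Zhang's chain of managers is Lena Park, Ulric Nguyen, Uma Usman. Jamal Hoffmann's chain of managers is Nell Leclerc, Amira Chen, Ulric Nguyen, Uma Usman. The first manager that appears in both chains is Ulric Nguyen.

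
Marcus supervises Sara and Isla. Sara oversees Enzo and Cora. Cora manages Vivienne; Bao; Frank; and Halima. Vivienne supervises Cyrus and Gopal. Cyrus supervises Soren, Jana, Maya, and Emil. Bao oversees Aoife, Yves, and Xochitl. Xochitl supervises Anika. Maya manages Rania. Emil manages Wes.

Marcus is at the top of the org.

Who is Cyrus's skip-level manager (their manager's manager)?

Cyrus reports to Vivienne, and Vivienne reports to Cora. So Cyrus's skip-level manager is Cora.

Cora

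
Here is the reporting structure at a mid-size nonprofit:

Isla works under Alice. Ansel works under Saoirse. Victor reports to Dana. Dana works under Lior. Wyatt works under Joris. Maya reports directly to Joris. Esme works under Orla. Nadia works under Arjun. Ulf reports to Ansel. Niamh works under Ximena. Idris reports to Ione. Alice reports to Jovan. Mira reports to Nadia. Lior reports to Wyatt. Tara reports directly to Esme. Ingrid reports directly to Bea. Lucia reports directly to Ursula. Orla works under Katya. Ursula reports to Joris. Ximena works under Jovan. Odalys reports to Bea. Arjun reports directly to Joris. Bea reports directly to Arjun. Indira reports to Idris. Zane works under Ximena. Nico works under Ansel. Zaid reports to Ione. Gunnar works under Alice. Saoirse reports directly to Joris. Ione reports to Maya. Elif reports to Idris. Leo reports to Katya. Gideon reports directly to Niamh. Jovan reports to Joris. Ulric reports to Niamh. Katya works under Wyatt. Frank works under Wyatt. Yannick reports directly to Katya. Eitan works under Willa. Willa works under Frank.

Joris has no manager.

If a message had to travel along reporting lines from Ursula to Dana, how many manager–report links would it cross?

Ursula is 1 level below Joris, and Dana is 3 levels below Joris (their lowest common manager). The shortest path runs up from Ursula to Joris and back down to Dana: 1 + 3 = 4 links.

4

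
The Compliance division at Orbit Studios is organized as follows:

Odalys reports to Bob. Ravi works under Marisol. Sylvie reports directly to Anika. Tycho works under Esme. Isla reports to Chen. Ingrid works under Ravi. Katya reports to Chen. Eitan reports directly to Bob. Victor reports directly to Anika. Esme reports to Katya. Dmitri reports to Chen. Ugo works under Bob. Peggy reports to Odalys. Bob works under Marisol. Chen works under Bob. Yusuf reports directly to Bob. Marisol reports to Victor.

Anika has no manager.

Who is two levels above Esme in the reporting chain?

Chen

Esme reports to Katya, and Katya reports to Chen. So Esme's skip-level manager is Chen.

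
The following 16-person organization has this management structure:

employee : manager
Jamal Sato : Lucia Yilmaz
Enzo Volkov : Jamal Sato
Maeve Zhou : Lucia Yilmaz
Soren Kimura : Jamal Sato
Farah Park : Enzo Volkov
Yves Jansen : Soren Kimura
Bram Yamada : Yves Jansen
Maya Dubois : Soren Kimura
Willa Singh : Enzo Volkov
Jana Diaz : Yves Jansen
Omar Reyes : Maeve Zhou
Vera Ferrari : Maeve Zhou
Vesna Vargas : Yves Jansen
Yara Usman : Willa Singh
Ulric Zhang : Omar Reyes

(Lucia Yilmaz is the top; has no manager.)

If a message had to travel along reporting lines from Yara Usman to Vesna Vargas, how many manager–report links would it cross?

Yara Usman is 3 levels below Jamal Sato, and Vesna Vargas is 3 levels below Jamal Sato (their lowest common manager). The shortest path runs up from Yara Usman to Jamal Sato and back down to Vesna Vargas: 3 + 3 = 6 links.

6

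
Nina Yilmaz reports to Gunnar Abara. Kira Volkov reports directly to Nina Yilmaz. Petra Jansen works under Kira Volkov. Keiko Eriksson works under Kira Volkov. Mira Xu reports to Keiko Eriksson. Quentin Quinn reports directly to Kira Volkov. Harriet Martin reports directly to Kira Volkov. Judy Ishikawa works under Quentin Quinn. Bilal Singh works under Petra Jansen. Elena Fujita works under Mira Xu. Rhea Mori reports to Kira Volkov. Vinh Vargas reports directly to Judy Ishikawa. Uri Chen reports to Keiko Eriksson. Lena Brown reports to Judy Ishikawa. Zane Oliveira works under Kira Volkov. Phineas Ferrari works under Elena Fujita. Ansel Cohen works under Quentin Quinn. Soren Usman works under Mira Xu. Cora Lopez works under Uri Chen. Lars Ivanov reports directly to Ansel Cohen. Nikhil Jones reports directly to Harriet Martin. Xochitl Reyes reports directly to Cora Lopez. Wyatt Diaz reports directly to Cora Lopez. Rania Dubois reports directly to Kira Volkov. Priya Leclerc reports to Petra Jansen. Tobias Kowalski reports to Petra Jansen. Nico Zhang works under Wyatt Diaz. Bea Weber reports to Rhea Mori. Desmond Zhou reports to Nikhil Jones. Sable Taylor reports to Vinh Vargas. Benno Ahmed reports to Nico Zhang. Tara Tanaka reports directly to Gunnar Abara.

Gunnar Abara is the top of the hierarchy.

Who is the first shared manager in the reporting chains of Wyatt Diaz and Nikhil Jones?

Wyatt Diaz's chain of managers is Cora Lopez, Uri Chen, Keiko Eriksson, Kira Volkov, Nina Yilmaz, Gunnar Abara. Nikhil Jones's chain of managers is Harriet Martin, Kira Volkov, Nina Yilmaz, Gunnar Abara. The first manager that appears in both chains is Kira Volkov.

Kira Volkov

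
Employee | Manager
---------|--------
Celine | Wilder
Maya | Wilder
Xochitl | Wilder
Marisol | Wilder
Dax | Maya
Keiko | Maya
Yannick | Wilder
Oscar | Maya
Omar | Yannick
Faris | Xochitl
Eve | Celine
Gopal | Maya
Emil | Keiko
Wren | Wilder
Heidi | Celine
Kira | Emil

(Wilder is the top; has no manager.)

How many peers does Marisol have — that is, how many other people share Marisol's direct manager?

5

Marisol reports to Wilder. Wilder's other direct reports are Celine, Maya, Xochitl, Yannick, Wren — 5 peers.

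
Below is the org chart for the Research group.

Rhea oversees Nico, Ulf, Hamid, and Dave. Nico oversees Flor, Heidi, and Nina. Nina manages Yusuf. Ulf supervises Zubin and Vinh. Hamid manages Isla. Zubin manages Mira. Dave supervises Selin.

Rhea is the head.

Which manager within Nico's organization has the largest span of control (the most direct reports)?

Nico

Direct-report counts within Nico's organization: Nico has 3; Nina has 1. The largest is 3, held by Nico.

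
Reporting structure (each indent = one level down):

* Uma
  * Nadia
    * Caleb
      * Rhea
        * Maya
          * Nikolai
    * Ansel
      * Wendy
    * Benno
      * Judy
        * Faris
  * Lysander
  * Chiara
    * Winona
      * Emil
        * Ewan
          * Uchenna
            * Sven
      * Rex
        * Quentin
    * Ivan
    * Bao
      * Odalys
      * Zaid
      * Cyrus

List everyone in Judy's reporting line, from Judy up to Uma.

Judy -> Benno -> Nadia -> Uma

Judy reports to Benno. Benno reports to Nadia. Nadia reports to Uma. Uma is at the top.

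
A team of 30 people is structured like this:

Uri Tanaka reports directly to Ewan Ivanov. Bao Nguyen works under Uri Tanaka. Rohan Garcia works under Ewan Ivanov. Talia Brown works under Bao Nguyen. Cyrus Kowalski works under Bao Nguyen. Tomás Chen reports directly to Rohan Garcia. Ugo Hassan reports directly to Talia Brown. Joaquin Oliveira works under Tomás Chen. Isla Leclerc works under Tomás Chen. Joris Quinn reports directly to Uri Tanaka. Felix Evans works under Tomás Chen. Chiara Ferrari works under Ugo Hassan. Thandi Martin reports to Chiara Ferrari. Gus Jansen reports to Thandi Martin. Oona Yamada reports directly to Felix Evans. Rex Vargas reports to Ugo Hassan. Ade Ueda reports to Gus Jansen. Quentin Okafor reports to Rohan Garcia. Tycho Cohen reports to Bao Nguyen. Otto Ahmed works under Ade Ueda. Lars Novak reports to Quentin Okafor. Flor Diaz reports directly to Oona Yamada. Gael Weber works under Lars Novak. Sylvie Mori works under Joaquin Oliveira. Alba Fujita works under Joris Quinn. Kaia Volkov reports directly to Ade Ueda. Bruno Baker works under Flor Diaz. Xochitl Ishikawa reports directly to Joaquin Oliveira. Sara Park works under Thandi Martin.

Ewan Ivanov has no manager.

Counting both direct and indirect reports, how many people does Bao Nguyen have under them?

Bao Nguyen directly manages Talia Brown, Cyrus Kowalski, Tycho Cohen. Under Talia Brown: Ugo Hassan, Rex Vargas, Chiara Ferrari, Thandi Martin, Sara Park, Gus Jansen, Ade Ueda, Kaia Volkov, Otto Ahmed (9). Cyrus Kowalski has no reports. Tycho Cohen has no reports. So Bao Nguyen's organization is 3 direct reports plus everyone under them: 10 + 1 + 1 = 12.

12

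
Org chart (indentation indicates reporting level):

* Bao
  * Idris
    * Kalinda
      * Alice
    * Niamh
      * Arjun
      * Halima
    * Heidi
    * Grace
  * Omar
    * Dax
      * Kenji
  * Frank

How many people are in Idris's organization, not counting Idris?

7

Idris directly manages Kalinda, Niamh, Heidi, Grace. Under Kalinda: Alice (1). Under Niamh: Halima, Arjun (2). Heidi has no reports. Grace has no reports. So Idris's organization is 4 direct reports plus everyone under them: 2 + 3 + 1 + 1 = 7.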